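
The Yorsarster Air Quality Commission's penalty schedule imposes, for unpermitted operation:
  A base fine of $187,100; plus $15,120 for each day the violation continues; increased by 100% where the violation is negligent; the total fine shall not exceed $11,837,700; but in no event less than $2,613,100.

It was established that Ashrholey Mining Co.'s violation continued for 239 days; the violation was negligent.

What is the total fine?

Civil penalty: $7,601,560

Per-day component: 239 × $15,120 = $3,613,680
Base plus per-day: $187,100 + $3,613,680 = $3,800,780
Enhancement: 100% of $3,800,780 = $3,800,780
Enhanced fine: $3,800,780 + $3,800,780 = $7,601,560
Cap at $11,837,700: $7,601,560 is within the cap, no reduction.
Minimum $2,613,100: $7,601,560 meets the minimum, no increase.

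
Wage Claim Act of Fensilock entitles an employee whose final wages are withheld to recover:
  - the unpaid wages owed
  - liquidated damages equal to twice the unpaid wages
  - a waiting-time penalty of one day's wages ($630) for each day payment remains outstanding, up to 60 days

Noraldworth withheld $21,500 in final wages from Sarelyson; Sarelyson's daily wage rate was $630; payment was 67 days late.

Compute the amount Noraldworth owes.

Doubled: 2 × $21,500 = $43,000
Penalty days: min(67, 60) = 60
Waiting-time penalty: 60 × $630 = $37,800
Total award: $21,500 + $43,000 + $37,800 = $102,300

$102,300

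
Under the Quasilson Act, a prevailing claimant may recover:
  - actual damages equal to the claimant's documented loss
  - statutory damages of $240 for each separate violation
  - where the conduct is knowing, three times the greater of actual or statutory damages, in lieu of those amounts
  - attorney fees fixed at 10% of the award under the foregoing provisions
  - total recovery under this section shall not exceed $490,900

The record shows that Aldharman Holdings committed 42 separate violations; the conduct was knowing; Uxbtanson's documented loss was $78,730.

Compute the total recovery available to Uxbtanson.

$259,809

Statutory damages: 42 × $240 = $10,080
Greater of actual damages ($78,730) or statutory damages ($10,080): $78,730
Trebled: 3 × $78,730 = $236,190
Attorney fees: 10% of $236,190 = $23,619
Total before cap: $236,190 + $23,619 = $259,809
Cap at $490,900: $259,809 is within the cap, no reduction.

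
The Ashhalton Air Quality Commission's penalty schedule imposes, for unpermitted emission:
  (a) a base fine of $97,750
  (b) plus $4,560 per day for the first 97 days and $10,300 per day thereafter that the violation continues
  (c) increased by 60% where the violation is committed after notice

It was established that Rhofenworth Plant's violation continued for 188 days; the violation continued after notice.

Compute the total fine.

Civil penalty: $2,363,792

First 97 days: 97 × $4,560 = $442,320
Remaining days: (188 − 97) × $10,300 = $937,300
Per-day component: $442,320 + $937,300 = $1,379,620
Base plus per-day: $97,750 + $1,379,620 = $1,477,370
Enhancement: 60% of $1,477,370 = $886,422
Enhanced fine: $1,477,370 + $886,422 = $2,363,792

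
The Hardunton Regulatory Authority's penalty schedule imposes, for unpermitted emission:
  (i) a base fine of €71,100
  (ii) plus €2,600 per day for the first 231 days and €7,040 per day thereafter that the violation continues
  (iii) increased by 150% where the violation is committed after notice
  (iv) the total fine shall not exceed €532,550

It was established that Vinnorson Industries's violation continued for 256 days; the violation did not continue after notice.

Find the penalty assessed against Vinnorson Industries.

€532,550

First 231 days: 231 × €2,600 = €600,600
Remaining days: (256 − 231) × €7,040 = €176,000
Per-day component: €600,600 + €176,000 = €776,600
Base plus per-day: €71,100 + €776,600 = €847,700
The violation did not continue after notice: no 150% increase.
Cap at €532,550: €847,700 exceeds the cap → €532,550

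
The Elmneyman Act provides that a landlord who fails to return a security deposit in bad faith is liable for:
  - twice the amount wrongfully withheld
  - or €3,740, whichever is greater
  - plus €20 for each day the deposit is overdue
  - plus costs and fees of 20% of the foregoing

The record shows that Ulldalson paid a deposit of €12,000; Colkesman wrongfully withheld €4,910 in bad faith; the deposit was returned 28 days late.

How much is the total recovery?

€12,456

Doubled: 2 × €4,910 = €9,820
Minimum €3,740: €9,820 meets the minimum, no increase.
Late-return penalty: 28 × €20 = €560
Damages plus late penalty: €9,820 + €560 = €10,380
Costs and fees: 20% of €10,380 = €2,076
Total recovery: €10,380 + €2,076 = €12,456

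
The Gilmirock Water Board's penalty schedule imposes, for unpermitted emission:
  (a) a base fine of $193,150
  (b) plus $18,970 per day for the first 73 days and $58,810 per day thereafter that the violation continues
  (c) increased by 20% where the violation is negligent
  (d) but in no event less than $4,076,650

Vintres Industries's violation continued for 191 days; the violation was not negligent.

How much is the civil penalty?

First 73 days: 73 × $18,970 = $1,384,810
Remaining days: (191 − 73) × $58,810 = $6,939,580
Per-day component: $1,384,810 + $6,939,580 = $8,324,390
Base plus per-day: $193,150 + $8,324,390 = $8,517,540
The violation was not negligent: no 20% increase.
Minimum $4,076,650: $8,517,540 meets the minimum, no increase.

Civil penalty: $8,517,540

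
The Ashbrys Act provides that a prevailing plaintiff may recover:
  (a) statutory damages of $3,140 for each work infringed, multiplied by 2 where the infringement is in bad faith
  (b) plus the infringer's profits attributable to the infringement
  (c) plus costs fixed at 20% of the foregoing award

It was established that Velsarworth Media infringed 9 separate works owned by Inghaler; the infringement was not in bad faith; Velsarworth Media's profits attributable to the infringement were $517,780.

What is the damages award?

Award: $655,248

Statutory damages: 9 × $3,140 = $28,260
Infringement not in bad faith: no ×2 enhancement.
Combined award: $28,260 + $517,780 = $546,040
Costs: 20% of $546,040 = $109,208
Award plus costs: $546,040 + $109,208 = $655,248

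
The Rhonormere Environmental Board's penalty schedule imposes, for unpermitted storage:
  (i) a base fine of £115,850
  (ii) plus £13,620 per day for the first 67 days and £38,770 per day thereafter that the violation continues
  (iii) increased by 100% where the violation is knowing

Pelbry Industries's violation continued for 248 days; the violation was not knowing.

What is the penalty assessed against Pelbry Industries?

£8,045,760

First 67 days: 67 × £13,620 = £912,540
Remaining days: (248 − 67) × £38,770 = £7,017,370
Per-day component: £912,540 + £7,017,370 = £7,929,910
Base plus per-day: £115,850 + £7,929,910 = £8,045,760
The violation was not knowing: no 100% increase.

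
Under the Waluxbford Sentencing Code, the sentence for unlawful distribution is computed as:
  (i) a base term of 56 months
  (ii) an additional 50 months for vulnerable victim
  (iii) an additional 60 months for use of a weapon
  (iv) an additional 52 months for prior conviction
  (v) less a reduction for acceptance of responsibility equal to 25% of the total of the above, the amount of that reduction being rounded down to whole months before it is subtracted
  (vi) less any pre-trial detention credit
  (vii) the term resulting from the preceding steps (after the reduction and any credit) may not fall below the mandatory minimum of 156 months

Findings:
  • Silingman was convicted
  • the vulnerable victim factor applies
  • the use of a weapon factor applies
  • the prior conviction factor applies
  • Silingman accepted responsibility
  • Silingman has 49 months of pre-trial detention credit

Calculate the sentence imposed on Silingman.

Vulnerable victim enhancement: +50 months
Use of a weapon enhancement: +60 months
Prior conviction enhancement: +52 months
Adjusted term: 56 months + 50 months + 60 months + 52 months = 218 months
Acceptance of responsibility reduction: 25% of 218 months = 54 months (rounded down)
After reduction: 218 − 54 = 164 months
Less pre-trial detention credit: 164 months − 49 months = 115 months
Minimum 156 months: 115 months is below the minimum → 156 months

156 months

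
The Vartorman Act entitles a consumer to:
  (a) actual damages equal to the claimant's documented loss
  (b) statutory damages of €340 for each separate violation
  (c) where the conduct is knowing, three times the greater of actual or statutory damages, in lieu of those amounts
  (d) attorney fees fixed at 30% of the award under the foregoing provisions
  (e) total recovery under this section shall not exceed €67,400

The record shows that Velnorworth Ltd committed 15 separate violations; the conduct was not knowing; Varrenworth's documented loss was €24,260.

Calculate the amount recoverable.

Statutory damages: 15 × €340 = €5,100
Conduct not knowing: the in-lieu enhancement does not apply.
Actual plus statutory damages: €24,260 + €5,100 = €29,360
Attorney fees: 30% of €29,360 = €8,808
Total before cap: €29,360 + €8,808 = €38,168
Cap at €67,400: €38,168 is within the cap, no reduction.

€38,168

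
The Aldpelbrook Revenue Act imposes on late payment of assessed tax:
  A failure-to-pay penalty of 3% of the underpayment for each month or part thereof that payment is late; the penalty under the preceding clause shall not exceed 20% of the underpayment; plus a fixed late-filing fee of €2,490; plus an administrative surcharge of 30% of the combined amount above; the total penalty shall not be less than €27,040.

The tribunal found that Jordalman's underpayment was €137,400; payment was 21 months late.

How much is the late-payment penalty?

Accrued rate: 3% × 21 = 63%, capped at 20% → 20%
Failure-to-pay penalty: 20% of €137,400 = €27,480
Penalty before surcharge: €27,480 + €2,490 = €29,970
Administrative surcharge: 30% of €29,970 = €8,991
Total penalty: €29,970 + €8,991 = €38,961
Minimum €27,040: €38,961 meets the minimum, no increase.

€38,961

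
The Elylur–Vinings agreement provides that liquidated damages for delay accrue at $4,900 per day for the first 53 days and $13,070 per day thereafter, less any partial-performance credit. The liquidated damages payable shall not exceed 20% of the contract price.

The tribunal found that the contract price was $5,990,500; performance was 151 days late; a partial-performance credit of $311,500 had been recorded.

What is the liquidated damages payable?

$1,198,100

First 53 days: 53 × $4,900 = $259,700
Remaining days: (151 − 53) × $13,070 = $1,280,860
Accrued per-day damages: $259,700 + $1,280,860 = $1,540,560
Less partial-performance credit: $1,540,560 − $311,500 = $1,229,060
Cap: 20% of $5,990,500 = $1,198,100
Cap at $1,198,100: $1,229,060 exceeds the cap → $1,198,100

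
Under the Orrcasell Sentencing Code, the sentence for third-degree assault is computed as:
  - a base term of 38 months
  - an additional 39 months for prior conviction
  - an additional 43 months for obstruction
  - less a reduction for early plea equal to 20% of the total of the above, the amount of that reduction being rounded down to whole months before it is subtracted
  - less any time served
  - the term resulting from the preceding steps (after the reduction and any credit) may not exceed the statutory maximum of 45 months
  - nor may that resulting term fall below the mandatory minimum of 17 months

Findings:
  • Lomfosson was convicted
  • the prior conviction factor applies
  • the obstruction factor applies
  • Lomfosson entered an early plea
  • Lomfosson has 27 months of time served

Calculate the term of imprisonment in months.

Sentence: 45 months

Prior conviction enhancement: +39 months
Obstruction enhancement: +43 months
Adjusted term: 38 months + 39 months + 43 months = 120 months
Early plea reduction: 20% of 120 months = 24 months (rounded down)
After reduction: 120 − 24 = 96 months
Less time served: 96 months − 27 months = 69 months
Cap at 45 months: 69 months exceeds the cap → 45 months
Minimum 17 months: 45 months meets the minimum, no increase.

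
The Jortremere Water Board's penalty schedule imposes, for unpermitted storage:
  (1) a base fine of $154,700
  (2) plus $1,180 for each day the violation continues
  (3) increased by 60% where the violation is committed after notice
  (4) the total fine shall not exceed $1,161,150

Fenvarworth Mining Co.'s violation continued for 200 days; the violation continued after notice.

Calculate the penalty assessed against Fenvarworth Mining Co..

$625,120

Per-day component: 200 × $1,180 = $236,000
Base plus per-day: $154,700 + $236,000 = $390,700
Enhancement: 60% of $390,700 = $234,420
Enhanced fine: $390,700 + $234,420 = $625,120
Cap at $1,161,150: $625,120 is within the cap, no reduction.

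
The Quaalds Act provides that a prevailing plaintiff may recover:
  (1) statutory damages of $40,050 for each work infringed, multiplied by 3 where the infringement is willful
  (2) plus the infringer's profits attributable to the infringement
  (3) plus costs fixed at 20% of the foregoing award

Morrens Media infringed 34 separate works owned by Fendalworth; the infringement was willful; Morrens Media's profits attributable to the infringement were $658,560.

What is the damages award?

$5,692,392

Statutory damages: 34 × $40,050 = $1,361,700
Trebled: 3 × $1,361,700 = $4,085,100
Combined award: $4,085,100 + $658,560 = $4,743,660
Costs: 20% of $4,743,660 = $948,732
Award plus costs: $4,743,660 + $948,732 = $5,692,392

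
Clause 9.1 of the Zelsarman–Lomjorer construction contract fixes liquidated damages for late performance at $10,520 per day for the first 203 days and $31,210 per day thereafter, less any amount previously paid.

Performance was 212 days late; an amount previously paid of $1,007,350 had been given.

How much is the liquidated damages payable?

$1,409,100

First 203 days: 203 × $10,520 = $2,135,560
Remaining days: (212 − 203) × $31,210 = $280,890
Accrued per-day damages: $2,135,560 + $280,890 = $2,416,450
Less amount previously paid: $2,416,450 − $1,007,350 = $1,409,100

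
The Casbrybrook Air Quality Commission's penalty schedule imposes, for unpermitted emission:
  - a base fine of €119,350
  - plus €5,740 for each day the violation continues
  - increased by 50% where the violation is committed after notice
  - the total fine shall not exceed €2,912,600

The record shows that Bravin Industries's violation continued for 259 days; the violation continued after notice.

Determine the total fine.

Per-day component: 259 × €5,740 = €1,486,660
Base plus per-day: €119,350 + €1,486,660 = €1,606,010
Enhancement: 50% of €1,606,010 = €803,005
Enhanced fine: €1,606,010 + €803,005 = €2,409,015
Cap at €2,912,600: €2,409,015 is within the cap, no reduction.

€2,409,015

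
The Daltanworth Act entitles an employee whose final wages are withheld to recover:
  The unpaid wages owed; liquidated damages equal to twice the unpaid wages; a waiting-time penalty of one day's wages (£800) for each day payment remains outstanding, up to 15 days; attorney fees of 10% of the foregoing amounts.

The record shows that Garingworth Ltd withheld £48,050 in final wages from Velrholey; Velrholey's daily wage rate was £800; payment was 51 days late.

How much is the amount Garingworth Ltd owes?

£171,765

Doubled: 2 × £48,050 = £96,100
Penalty days: min(51, 15) = 15
Waiting-time penalty: 15 × £800 = £12,000
Subtotal: £48,050 + £96,100 + £12,000 = £156,150
Attorney fees: 10% of £156,150 = £15,615
Total award: £156,150 + £15,615 = £171,765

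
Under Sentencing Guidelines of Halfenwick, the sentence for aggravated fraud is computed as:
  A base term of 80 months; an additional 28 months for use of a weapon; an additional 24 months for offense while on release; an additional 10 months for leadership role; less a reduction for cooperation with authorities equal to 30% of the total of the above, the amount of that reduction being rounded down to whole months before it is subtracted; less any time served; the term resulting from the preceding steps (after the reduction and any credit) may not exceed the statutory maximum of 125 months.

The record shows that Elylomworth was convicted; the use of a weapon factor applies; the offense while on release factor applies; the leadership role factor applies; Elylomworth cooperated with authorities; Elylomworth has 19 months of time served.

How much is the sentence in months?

Use of a weapon enhancement: +28 months
Offense while on release enhancement: +24 months
Leadership role enhancement: +10 months
Adjusted term: 80 months + 28 months + 24 months + 10 months = 142 months
Cooperation with authorities reduction: 30% of 142 months = 42 months (rounded down)
After reduction: 142 − 42 = 100 months
Less time served: 100 months − 19 months = 81 months
Cap at 125 months: 81 months is within the cap, no reduction.

81 months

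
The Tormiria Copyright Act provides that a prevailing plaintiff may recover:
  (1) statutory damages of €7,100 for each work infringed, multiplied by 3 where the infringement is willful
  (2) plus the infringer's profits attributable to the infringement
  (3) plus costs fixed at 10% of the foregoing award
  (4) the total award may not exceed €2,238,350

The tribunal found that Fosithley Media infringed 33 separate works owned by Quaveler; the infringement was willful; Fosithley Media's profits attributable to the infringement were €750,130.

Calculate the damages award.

Statutory damages: 33 × €7,100 = €234,300
Trebled: 3 × €234,300 = €702,900
Combined award: €702,900 + €750,130 = €1,453,030
Costs: 10% of €1,453,030 = €145,303
Award plus costs: €1,453,030 + €145,303 = €1,598,333
Cap at €2,238,350: €1,598,333 is within the cap, no reduction.

€1,598,333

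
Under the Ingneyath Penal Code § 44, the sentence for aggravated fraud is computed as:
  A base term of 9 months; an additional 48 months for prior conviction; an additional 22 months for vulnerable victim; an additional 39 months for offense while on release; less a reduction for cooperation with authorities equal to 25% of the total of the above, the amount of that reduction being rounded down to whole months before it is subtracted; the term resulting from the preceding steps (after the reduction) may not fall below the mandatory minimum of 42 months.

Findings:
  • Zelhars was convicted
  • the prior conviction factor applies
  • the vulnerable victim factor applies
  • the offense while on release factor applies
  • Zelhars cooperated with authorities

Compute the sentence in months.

89 months

Prior conviction enhancement: +48 months
Vulnerable victim enhancement: +22 months
Offense while on release enhancement: +39 months
Adjusted term: 9 months + 48 months + 22 months + 39 months = 118 months
Cooperation with authorities reduction: 25% of 118 months = 29 months (rounded down)
After reduction: 118 − 29 = 89 months
Minimum 42 months: 89 months meets the minimum, no increase.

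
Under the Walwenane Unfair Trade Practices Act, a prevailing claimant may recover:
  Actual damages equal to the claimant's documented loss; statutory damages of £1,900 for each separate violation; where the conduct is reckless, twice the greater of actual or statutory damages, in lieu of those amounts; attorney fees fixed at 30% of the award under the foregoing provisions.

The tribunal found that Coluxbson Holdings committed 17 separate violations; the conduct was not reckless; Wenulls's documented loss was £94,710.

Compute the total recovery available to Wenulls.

Statutory damages: 17 × £1,900 = £32,300
Conduct not reckless: the in-lieu enhancement does not apply.
Actual plus statutory damages: £94,710 + £32,300 = £127,010
Attorney fees: 30% of £127,010 = £38,103
Total recovery: £127,010 + £38,103 = £165,113

£165,113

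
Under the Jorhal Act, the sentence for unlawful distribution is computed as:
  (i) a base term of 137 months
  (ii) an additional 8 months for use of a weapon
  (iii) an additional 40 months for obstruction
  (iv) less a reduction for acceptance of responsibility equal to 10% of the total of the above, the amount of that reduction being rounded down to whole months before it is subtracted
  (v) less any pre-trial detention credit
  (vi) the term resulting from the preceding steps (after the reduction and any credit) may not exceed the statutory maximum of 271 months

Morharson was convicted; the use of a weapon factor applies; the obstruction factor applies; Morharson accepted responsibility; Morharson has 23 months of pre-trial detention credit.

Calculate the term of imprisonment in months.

Use of a weapon enhancement: +8 months
Obstruction enhancement: +40 months
Adjusted term: 137 months + 8 months + 40 months = 185 months
Acceptance of responsibility reduction: 10% of 185 months = 18 months (rounded down)
After reduction: 185 − 18 = 167 months
Less pre-trial detention credit: 167 months − 23 months = 144 months
Cap at 271 months: 144 months is within the cap, no reduction.

144 months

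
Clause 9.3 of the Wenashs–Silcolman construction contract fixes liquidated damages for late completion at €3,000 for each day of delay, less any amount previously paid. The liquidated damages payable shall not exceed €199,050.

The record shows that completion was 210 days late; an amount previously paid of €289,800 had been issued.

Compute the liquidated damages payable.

Liquidated damages: €199,050

Per-day damages: 210 × €3,000 = €630,000
Less amount previously paid: €630,000 − €289,800 = €340,200
Cap at €199,050: €340,200 exceeds the cap → €199,050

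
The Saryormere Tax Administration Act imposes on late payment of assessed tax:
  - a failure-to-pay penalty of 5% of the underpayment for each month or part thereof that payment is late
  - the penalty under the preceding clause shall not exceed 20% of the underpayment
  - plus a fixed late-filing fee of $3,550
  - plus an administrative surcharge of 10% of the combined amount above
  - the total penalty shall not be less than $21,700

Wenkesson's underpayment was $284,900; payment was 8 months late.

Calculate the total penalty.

Accrued rate: 5% × 8 = 40%, capped at 20% → 20%
Failure-to-pay penalty: 20% of $284,900 = $56,980
Penalty before surcharge: $56,980 + $3,550 = $60,530
Administrative surcharge: 10% of $60,530 = $6,053
Total penalty: $60,530 + $6,053 = $66,583
Minimum $21,700: $66,583 meets the minimum, no increase.

$66,583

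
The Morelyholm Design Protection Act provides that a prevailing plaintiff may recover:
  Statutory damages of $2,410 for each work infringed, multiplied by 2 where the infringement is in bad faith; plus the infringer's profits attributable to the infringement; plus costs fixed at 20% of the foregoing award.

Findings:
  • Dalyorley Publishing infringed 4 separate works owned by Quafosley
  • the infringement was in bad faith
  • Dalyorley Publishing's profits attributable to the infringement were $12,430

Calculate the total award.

$38,052

Statutory damages: 4 × $2,410 = $9,640
Doubled: 2 × $9,640 = $19,280
Combined award: $19,280 + $12,430 = $31,710
Costs: 20% of $31,710 = $6,342
Award plus costs: $31,710 + $6,342 = $38,052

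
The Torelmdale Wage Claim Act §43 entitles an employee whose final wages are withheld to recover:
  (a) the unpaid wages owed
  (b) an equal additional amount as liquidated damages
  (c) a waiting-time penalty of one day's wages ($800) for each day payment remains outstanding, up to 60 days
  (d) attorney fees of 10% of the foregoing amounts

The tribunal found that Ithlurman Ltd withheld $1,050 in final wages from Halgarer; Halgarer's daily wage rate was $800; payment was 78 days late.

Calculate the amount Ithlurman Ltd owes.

$55,110

Liquidated damages (equal amount): $1,050
Penalty days: min(78, 60) = 60
Waiting-time penalty: 60 × $800 = $48,000
Subtotal: $1,050 + $1,050 + $48,000 = $50,100
Attorney fees: 10% of $50,100 = $5,010
Total award: $50,100 + $5,010 = $55,110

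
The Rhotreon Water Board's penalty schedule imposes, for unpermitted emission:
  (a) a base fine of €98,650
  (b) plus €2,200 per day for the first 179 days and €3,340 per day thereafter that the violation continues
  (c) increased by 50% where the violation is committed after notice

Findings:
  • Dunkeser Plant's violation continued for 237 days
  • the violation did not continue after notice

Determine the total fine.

€686,170

First 179 days: 179 × €2,200 = €393,800
Remaining days: (237 − 179) × €3,340 = €193,720
Per-day component: €393,800 + €193,720 = €587,520
Base plus per-day: €98,650 + €587,520 = €686,170
The violation did not continue after notice: no 50% increase.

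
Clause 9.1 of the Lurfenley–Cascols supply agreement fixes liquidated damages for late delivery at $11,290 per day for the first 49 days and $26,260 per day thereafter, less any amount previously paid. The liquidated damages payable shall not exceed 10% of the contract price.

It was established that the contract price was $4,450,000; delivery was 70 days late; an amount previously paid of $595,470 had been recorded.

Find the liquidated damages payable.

First 49 days: 49 × $11,290 = $553,210
Remaining days: (70 − 49) × $26,260 = $551,460
Accrued per-day damages: $553,210 + $551,460 = $1,104,670
Less amount previously paid: $1,104,670 − $595,470 = $509,200
Cap: 10% of $4,450,000 = $445,000
Cap at $445,000: $509,200 exceeds the cap → $445,000

$445,000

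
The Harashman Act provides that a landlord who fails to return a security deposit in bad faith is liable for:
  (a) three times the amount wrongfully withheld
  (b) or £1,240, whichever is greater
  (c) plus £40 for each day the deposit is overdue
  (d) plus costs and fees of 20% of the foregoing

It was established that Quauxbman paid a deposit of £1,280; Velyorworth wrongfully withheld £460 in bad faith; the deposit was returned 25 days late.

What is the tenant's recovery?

Recovery: £2,856

Trebled: 3 × £460 = £1,380
Minimum £1,240: £1,380 meets the minimum, no increase.
Late-return penalty: 25 × £40 = £1,000
Damages plus late penalty: £1,380 + £1,000 = £2,380
Costs and fees: 20% of £2,380 = £476
Total recovery: £2,380 + £476 = £2,856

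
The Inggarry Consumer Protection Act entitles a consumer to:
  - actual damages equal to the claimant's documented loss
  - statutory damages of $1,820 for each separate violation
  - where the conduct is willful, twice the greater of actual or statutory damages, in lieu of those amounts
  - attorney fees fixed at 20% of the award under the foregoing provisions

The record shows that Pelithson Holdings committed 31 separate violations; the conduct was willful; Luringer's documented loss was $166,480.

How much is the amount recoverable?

$399,552

Statutory damages: 31 × $1,820 = $56,420
Greater of actual damages ($166,480) or statutory damages ($56,420): $166,480
Doubled: 2 × $166,480 = $332,960
Attorney fees: 20% of $332,960 = $66,592
Total recovery: $332,960 + $66,592 = $399,552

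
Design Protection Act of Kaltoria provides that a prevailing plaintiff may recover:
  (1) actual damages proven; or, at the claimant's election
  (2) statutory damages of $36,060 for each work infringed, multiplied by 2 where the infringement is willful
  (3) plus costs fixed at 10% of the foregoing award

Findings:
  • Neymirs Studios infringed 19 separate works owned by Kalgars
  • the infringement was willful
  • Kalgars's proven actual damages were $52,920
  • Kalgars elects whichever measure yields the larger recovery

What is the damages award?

Statutory damages: 19 × $36,060 = $685,140
Doubled: 2 × $685,140 = $1,370,280
Greater of actual damages ($52,920) or enhanced statutory damages ($1,370,280): $1,370,280
Costs: 10% of $1,370,280 = $137,028
Award plus costs: $1,370,280 + $137,028 = $1,507,308

$1,507,308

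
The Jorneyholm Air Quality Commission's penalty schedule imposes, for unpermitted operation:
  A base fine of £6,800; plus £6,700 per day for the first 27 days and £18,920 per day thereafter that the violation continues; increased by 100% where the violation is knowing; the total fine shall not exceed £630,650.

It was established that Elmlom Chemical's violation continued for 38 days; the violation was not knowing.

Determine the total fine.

First 27 days: 27 × £6,700 = £180,900
Remaining days: (38 − 27) × £18,920 = £208,120
Per-day component: £180,900 + £208,120 = £389,020
Base plus per-day: £6,800 + £389,020 = £395,820
The violation was not knowing: no 100% increase.
Cap at £630,650: £395,820 is within the cap, no reduction.

Civil penalty: £395,820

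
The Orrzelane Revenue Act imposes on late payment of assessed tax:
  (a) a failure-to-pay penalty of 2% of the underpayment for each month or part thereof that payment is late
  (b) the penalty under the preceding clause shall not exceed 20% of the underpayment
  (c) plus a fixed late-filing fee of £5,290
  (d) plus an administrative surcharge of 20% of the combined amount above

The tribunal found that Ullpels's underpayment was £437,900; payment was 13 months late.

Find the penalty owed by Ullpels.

Accrued rate: 2% × 13 = 26%, capped at 20% → 20%
Failure-to-pay penalty: 20% of £437,900 = £87,580
Penalty before surcharge: £87,580 + £5,290 = £92,870
Administrative surcharge: 20% of £92,870 = £18,574
Total penalty: £92,870 + £18,574 = £111,444

£111,444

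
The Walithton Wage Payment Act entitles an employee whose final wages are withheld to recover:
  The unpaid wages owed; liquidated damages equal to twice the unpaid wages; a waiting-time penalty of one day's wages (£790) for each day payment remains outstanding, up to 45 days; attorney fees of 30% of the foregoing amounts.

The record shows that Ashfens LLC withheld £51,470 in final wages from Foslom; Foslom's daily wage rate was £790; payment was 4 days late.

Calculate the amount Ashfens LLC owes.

Total award: £204,841

Doubled: 2 × £51,470 = £102,940
Penalty days: min(4, 45) = 4
Waiting-time penalty: 4 × £790 = £3,160
Subtotal: £51,470 + £102,940 + £3,160 = £157,570
Attorney fees: 30% of £157,570 = £47,271
Total award: £157,570 + £47,271 = £204,841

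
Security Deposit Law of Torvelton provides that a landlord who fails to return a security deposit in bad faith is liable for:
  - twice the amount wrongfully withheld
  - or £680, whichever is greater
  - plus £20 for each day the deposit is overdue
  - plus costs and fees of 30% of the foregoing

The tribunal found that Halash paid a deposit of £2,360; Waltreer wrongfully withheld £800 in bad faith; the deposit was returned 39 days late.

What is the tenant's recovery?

Doubled: 2 × £800 = £1,600
Minimum £680: £1,600 meets the minimum, no increase.
Late-return penalty: 39 × £20 = £780
Damages plus late penalty: £1,600 + £780 = £2,380
Costs and fees: 30% of £2,380 = £714
Total recovery: £2,380 + £714 = £3,094

£3,094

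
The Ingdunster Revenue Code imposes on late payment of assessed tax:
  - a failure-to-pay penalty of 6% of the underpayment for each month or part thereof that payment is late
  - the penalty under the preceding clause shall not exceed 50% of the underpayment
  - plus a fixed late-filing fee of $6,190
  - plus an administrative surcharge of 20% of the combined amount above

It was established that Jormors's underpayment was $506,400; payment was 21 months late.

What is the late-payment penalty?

Penalty: $311,268

Accrued rate: 6% × 21 = 126%, capped at 50% → 50%
Failure-to-pay penalty: 50% of $506,400 = $253,200
Penalty before surcharge: $253,200 + $6,190 = $259,390
Administrative surcharge: 20% of $259,390 = $51,878
Total penalty: $259,390 + $51,878 = $311,268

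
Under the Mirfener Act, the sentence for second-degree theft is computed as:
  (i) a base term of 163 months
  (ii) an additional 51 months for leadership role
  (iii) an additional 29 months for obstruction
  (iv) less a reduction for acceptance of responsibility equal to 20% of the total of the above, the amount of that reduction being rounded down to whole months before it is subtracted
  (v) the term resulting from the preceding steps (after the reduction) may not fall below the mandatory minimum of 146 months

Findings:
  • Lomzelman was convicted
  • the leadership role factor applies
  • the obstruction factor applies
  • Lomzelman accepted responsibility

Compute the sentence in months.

195 months

Leadership role enhancement: +51 months
Obstruction enhancement: +29 months
Adjusted term: 163 months + 51 months + 29 months = 243 months
Acceptance of responsibility reduction: 20% of 243 months = 48 months (rounded down)
After reduction: 243 − 48 = 195 months
Minimum 146 months: 195 months meets the minimum, no increase.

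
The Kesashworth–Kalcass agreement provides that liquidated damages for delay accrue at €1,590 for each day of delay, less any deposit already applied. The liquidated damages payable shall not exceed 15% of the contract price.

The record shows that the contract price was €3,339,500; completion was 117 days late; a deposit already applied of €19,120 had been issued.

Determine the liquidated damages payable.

Per-day damages: 117 × €1,590 = €186,030
Less deposit already applied: €186,030 − €19,120 = €166,910
Cap: 15% of €3,339,500 = €500,925
Cap at €500,925: €166,910 is within the cap, no reduction.

€166,910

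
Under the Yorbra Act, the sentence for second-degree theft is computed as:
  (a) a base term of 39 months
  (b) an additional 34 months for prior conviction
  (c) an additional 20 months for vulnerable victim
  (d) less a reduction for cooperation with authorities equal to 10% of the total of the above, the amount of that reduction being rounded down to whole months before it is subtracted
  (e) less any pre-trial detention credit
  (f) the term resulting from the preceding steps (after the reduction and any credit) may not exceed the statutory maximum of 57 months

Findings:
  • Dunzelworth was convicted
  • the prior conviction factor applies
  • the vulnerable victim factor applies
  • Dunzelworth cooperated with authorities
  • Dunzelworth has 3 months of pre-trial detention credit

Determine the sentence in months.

57 months

Prior conviction enhancement: +34 months
Vulnerable victim enhancement: +20 months
Adjusted term: 39 months + 34 months + 20 months = 93 months
Cooperation with authorities reduction: 10% of 93 months = 9 months (rounded down)
After reduction: 93 − 9 = 84 months
Less pre-trial detention credit: 84 months − 3 months = 81 months
Cap at 57 months: 81 months exceeds the cap → 57 months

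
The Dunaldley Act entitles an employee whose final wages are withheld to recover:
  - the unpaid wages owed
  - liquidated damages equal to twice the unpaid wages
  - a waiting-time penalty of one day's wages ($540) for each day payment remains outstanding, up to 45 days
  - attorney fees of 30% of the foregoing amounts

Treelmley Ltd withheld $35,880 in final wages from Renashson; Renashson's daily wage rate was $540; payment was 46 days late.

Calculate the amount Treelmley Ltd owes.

Doubled: 2 × $35,880 = $71,760
Penalty days: min(46, 45) = 45
Waiting-time penalty: 45 × $540 = $24,300
Subtotal: $35,880 + $71,760 + $24,300 = $131,940
Attorney fees: 30% of $131,940 = $39,582
Total award: $131,940 + $39,582 = $171,522

Total award: $171,522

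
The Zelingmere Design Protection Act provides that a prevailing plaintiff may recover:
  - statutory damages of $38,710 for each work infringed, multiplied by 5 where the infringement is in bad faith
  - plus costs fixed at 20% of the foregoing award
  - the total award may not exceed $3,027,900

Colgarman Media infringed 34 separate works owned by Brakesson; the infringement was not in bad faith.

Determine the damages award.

$1,579,368

Statutory damages: 34 × $38,710 = $1,316,140
Infringement not in bad faith: no ×5 enhancement.
Costs: 20% of $1,316,140 = $263,228
Award plus costs: $1,316,140 + $263,228 = $1,579,368
Cap at $3,027,900: $1,579,368 is within the cap, no reduction.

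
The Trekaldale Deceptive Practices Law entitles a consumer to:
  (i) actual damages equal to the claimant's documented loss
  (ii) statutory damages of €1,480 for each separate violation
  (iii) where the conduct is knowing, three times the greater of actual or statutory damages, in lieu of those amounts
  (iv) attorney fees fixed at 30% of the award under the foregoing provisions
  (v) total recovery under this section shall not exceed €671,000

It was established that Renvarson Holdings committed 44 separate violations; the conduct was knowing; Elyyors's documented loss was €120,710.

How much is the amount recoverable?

Statutory damages: 44 × €1,480 = €65,120
Greater of actual damages (€120,710) or statutory damages (€65,120): €120,710
Trebled: 3 × €120,710 = €362,130
Attorney fees: 30% of €362,130 = €108,639
Total before cap: €362,130 + €108,639 = €470,769
Cap at €671,000: €470,769 is within the cap, no reduction.

Total recovery: €470,769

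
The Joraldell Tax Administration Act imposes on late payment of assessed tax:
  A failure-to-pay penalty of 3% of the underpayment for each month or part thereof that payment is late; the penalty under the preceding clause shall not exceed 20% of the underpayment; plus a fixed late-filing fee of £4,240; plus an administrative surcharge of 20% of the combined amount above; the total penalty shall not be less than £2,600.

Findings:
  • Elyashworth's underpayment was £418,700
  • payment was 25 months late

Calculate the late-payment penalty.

Accrued rate: 3% × 25 = 75%, capped at 20% → 20%
Failure-to-pay penalty: 20% of £418,700 = £83,740
Penalty before surcharge: £83,740 + £4,240 = £87,980
Administrative surcharge: 20% of £87,980 = £17,596
Total penalty: £87,980 + £17,596 = £105,576
Minimum £2,600: £105,576 meets the minimum, no increase.

£105,576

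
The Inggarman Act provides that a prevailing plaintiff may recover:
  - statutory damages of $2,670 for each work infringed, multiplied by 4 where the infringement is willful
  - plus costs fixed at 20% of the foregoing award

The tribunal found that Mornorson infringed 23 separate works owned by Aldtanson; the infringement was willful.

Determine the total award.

Statutory damages: 23 × $2,670 = $61,410
Multiplied by 4: 4 × $61,410 = $245,640
Costs: 20% of $245,640 = $49,128
Award plus costs: $245,640 + $49,128 = $294,768

$294,768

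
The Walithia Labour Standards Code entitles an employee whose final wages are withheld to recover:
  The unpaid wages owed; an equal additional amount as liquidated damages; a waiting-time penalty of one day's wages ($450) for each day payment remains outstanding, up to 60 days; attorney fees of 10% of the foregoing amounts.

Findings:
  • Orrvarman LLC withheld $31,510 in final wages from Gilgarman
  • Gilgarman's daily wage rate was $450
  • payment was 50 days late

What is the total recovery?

Total award: $94,072

Liquidated damages (equal amount): $31,510
Penalty days: min(50, 60) = 50
Waiting-time penalty: 50 × $450 = $22,500
Subtotal: $31,510 + $31,510 + $22,500 = $85,520
Attorney fees: 10% of $85,520 = $8,552
Total award: $85,520 + $8,552 = $94,072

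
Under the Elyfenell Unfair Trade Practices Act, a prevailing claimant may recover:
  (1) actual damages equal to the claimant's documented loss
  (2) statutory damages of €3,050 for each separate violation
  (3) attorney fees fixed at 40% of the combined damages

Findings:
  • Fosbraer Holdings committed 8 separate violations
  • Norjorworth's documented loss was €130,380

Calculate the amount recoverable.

Statutory damages: 8 × €3,050 = €24,400
Combined damages: €130,380 + €24,400 = €154,780
Attorney fees: 40% of €154,780 = €61,912
Total recovery: €154,780 + €61,912 = €216,692

€216,692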